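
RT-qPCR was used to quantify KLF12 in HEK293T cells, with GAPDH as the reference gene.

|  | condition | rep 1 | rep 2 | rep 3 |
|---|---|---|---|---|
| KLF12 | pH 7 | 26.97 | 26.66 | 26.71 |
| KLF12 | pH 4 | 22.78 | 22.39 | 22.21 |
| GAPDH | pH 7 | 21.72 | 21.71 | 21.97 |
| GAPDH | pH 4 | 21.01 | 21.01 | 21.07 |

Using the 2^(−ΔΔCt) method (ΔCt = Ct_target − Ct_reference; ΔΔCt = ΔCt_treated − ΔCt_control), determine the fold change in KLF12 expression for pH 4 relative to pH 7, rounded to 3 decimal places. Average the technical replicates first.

11.713

Mean Ct: KLF12 pH 7 26.780; KLF12 pH 4 22.460; GAPDH pH 7 21.800; GAPDH pH 4 21.030
ΔCt(pH 7) = 26.780 − 21.800 = 4.980
ΔCt(pH 4) = 22.460 − 21.030 = 1.430
ΔΔCt = 1.430 − 4.980 = -3.550
Fold change = 2^(−(-3.550)) = 2^3.550 = 11.7127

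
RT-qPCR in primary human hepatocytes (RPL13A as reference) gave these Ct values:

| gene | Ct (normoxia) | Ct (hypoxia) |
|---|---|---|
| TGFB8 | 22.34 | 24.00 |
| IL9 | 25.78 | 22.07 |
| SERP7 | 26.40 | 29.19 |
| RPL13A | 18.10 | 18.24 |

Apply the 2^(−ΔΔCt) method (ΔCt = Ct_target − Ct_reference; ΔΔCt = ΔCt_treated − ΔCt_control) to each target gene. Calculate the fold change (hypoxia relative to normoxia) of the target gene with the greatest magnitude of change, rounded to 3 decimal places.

TGFB8: ΔΔCt = (24.00−18.24) − (22.34−18.10) = 5.76 − 4.24 = 1.52; fold change = 2^-1.52 = 0.349
IL9: ΔΔCt = (22.07−18.24) − (25.78−18.10) = 3.83 − 7.68 = -3.85; fold change = 2^3.85 = 14.420
SERP7: ΔΔCt = (29.19−18.24) − (26.40−18.10) = 10.95 − 8.30 = 2.65; fold change = 2^-2.65 = 0.159
IL9 has the largest |ΔΔCt| = 3.85.

14.420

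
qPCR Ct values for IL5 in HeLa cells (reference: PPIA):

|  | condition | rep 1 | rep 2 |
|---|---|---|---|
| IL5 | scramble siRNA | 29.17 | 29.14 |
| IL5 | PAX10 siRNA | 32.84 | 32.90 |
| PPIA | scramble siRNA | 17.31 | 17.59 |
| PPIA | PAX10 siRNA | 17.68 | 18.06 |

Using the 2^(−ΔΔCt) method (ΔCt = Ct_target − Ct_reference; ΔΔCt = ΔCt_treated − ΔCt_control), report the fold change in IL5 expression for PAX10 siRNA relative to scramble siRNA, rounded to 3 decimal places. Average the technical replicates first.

Mean Ct: IL5 scramble siRNA 29.155; IL5 PAX10 siRNA 32.870; PPIA scramble siRNA 17.450; PPIA PAX10 siRNA 17.870
ΔCt(scramble siRNA) = 29.155 − 17.450 = 11.705
ΔCt(PAX10 siRNA) = 32.870 − 17.870 = 15.000
ΔΔCt = 15.000 − 11.705 = 3.295
Fold change = 2^(−3.295) = 0.1019

0.102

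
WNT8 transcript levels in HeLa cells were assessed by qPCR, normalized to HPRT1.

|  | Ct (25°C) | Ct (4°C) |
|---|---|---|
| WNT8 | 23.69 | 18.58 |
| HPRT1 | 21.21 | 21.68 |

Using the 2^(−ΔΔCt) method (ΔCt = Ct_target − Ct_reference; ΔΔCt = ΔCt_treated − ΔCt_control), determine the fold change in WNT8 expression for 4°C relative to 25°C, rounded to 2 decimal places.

47.84

ΔCt(25°C) = 23.690 − 21.210 = 2.480
ΔCt(4°C) = 18.580 − 21.680 = -3.100
ΔΔCt = -3.100 − 2.480 = -5.580
Fold change = 2^(−(-5.580)) = 2^5.580 = 47.835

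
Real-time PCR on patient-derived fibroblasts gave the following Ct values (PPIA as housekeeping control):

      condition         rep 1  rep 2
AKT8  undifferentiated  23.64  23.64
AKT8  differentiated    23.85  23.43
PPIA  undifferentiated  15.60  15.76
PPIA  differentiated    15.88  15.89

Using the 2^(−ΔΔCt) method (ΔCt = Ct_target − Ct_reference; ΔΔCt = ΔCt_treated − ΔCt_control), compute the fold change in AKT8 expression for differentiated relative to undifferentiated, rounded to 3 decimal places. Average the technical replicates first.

1.153

Mean Ct: AKT8 undifferentiated 23.640; AKT8 differentiated 23.640; PPIA undifferentiated 15.680; PPIA differentiated 15.885
ΔCt(undifferentiated) = 23.640 − 15.680 = 7.960
ΔCt(differentiated) = 23.640 − 15.885 = 7.755
ΔΔCt = 7.755 − 7.960 = -0.205
Fold change = 2^(−(-0.205)) = 2^0.205 = 1.1527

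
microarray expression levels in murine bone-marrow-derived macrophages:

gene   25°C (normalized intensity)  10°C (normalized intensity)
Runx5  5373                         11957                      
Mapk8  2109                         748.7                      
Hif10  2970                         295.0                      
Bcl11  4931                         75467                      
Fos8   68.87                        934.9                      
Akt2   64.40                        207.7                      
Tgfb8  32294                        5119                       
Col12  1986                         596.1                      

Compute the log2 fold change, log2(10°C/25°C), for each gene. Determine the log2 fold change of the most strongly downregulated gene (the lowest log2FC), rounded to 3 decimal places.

-3.332

log2(11957/5373) = 1.154  (Runx5)
log2(748.7/2109) = -1.494  (Mapk8)
log2(295.0/2970) = -3.332  (Hif10)
log2(75467/4931) = 3.936  (Bcl11)
log2(934.9/68.87) = 3.763  (Fos8)
log2(207.7/64.40) = 1.689  (Akt2)
log2(5119/32294) = -2.657  (Tgfb8)
log2(596.1/1986) = -1.736  (Col12)
Hif10 is most strongly downregulated.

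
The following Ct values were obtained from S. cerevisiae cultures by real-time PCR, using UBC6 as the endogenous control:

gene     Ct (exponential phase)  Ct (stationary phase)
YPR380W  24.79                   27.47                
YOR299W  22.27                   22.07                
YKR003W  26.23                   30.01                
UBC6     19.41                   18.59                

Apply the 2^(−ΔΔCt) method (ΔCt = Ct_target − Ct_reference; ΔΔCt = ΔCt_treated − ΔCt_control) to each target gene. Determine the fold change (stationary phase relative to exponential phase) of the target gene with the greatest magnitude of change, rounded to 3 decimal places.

YPR380W: ΔΔCt = (27.47−18.59) − (24.79−19.41) = 8.88 − 5.38 = 3.50; fold change = 2^-3.50 = 0.088
YOR299W: ΔΔCt = (22.07−18.59) − (22.27−19.41) = 3.48 − 2.86 = 0.62; fold change = 2^-0.62 = 0.651
YKR003W: ΔΔCt = (30.01−18.59) − (26.23−19.41) = 11.42 − 6.82 = 4.60; fold change = 2^-4.60 = 0.041
YKR003W has the largest |ΔΔCt| = 4.60.

0.041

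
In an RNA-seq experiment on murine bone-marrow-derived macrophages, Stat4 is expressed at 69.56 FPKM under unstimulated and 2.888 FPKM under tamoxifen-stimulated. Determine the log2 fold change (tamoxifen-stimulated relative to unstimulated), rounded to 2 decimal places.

Fold change = 2.888 / 69.56 = 0.0415
log2(0.0415) = -4.590

-4.59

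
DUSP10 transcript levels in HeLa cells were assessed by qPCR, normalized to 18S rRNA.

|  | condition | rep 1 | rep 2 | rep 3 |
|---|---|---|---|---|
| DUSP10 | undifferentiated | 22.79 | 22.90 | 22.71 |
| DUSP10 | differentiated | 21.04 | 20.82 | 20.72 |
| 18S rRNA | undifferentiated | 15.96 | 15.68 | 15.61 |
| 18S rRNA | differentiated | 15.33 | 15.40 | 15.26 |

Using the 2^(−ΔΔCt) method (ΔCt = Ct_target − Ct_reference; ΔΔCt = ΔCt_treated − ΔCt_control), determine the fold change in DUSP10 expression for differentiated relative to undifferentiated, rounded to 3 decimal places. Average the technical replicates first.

Mean Ct: DUSP10 undifferentiated 22.800; DUSP10 differentiated 20.860; 18S rRNA undifferentiated 15.750; 18S rRNA differentiated 15.330
ΔCt(undifferentiated) = 22.800 − 15.750 = 7.050
ΔCt(differentiated) = 20.860 − 15.330 = 5.530
ΔΔCt = 5.530 − 7.050 = -1.520
Fold change = 2^(−(-1.520)) = 2^1.520 = 2.8679

2.868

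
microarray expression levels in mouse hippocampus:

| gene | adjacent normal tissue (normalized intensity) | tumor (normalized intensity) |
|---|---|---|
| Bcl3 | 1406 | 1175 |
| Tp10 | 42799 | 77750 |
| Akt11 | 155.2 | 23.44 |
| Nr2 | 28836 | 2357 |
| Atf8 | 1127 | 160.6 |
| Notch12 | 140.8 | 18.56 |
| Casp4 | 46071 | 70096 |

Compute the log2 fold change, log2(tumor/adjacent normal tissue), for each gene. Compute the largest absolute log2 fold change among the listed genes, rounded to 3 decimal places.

3.613

log2(1175/1406) = -0.259  (Bcl3)
log2(77750/42799) = 0.861  (Tp10)
log2(23.44/155.2) = -2.727  (Akt11)
log2(2357/28836) = -3.613  (Nr2)
log2(160.6/1127) = -2.811  (Atf8)
log2(18.56/140.8) = -2.923  (Notch12)
log2(70096/46071) = 0.605  (Casp4)
The largest magnitude belongs to Nr2.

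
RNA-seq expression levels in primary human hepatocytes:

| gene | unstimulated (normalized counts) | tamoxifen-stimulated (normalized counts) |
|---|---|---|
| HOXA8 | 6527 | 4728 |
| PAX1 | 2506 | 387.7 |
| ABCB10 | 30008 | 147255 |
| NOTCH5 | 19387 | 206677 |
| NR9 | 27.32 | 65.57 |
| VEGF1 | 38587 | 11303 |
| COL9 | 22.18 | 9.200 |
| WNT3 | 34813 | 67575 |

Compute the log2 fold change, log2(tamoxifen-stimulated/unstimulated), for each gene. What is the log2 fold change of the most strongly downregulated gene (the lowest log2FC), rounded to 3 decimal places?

log2(4728/6527) = -0.465  (HOXA8)
log2(387.7/2506) = -2.692  (PAX1)
log2(147255/30008) = 2.295  (ABCB10)
log2(206677/19387) = 3.414  (NOTCH5)
log2(65.57/27.32) = 1.263  (NR9)
log2(11303/38587) = -1.771  (VEGF1)
log2(9.200/22.18) = -1.270  (COL9)
log2(67575/34813) = 0.957  (WNT3)
PAX1 is most strongly downregulated.

-2.692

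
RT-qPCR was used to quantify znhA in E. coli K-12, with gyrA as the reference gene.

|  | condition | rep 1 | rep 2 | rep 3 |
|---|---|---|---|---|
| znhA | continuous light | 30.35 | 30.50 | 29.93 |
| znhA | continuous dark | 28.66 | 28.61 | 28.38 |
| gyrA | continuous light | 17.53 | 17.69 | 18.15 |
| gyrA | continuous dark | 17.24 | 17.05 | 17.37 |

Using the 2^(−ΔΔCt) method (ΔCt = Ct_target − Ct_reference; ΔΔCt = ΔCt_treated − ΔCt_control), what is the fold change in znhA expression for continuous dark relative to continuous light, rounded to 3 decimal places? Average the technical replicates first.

2.204

Mean Ct: znhA continuous light 30.260; znhA continuous dark 28.550; gyrA continuous light 17.790; gyrA continuous dark 17.220
ΔCt(continuous light) = 30.260 − 17.790 = 12.470
ΔCt(continuous dark) = 28.550 − 17.220 = 11.330
ΔΔCt = 11.330 − 12.470 = -1.140
Fold change = 2^(−(-1.140)) = 2^1.140 = 2.2038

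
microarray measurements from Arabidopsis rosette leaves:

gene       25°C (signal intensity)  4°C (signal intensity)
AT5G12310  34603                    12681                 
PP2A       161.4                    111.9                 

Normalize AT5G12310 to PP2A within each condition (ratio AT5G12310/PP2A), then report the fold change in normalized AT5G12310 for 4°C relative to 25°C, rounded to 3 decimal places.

AT5G12310/PP2A (25°C) = 34603 / 161.4 = 214.39
AT5G12310/PP2A (4°C) = 12681 / 111.9 = 113.32
Fold change = 113.32 / 214.39 = 0.5286

0.529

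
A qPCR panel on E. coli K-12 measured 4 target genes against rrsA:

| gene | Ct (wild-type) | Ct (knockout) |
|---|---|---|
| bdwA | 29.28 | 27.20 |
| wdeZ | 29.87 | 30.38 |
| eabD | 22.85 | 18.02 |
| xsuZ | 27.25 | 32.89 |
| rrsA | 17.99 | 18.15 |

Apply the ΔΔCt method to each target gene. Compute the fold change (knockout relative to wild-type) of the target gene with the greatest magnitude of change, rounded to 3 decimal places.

0.022

bdwA: ΔΔCt = (27.20−18.15) − (29.28−17.99) = 9.05 − 11.29 = -2.24; fold change = 2^2.24 = 4.724
wdeZ: ΔΔCt = (30.38−18.15) − (29.87−17.99) = 12.23 − 11.88 = 0.35; fold change = 2^-0.35 = 0.785
eabD: ΔΔCt = (18.02−18.15) − (22.85−17.99) = -0.13 − 4.86 = -4.99; fold change = 2^4.99 = 31.779
xsuZ: ΔΔCt = (32.89−18.15) − (27.25−17.99) = 14.74 − 9.26 = 5.48; fold change = 2^-5.48 = 0.022
xsuZ has the largest |ΔΔCt| = 5.48.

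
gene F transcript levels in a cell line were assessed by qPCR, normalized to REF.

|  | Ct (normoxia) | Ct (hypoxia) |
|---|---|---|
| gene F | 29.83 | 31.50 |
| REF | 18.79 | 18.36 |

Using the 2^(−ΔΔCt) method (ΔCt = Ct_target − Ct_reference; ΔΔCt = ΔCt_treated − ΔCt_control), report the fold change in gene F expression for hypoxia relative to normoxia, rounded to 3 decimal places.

ΔCt(normoxia) = 29.830 − 18.790 = 11.040
ΔCt(hypoxia) = 31.500 − 18.360 = 13.140
ΔΔCt = 13.140 − 11.040 = 2.100
Fold change = 2^(−2.100) = 0.2333

0.233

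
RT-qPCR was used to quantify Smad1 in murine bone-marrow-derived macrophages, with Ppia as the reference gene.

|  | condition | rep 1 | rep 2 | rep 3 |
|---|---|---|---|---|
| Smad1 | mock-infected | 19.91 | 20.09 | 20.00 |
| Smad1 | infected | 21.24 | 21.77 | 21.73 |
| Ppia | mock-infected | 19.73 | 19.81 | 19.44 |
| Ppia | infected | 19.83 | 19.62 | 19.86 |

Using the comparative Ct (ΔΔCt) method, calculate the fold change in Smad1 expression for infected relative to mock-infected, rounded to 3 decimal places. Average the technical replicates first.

0.361

Mean Ct: Smad1 mock-infected 20.000; Smad1 infected 21.580; Ppia mock-infected 19.660; Ppia infected 19.770
ΔCt(mock-infected) = 20.000 − 19.660 = 0.340
ΔCt(infected) = 21.580 − 19.770 = 1.810
ΔΔCt = 1.810 − 0.340 = 1.470
Fold change = 2^(−1.470) = 0.3610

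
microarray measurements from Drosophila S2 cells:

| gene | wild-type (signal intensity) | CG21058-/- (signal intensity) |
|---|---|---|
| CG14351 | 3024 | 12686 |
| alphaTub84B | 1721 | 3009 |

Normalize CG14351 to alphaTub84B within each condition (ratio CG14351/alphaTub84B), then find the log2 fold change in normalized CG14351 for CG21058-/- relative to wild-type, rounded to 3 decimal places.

CG14351/alphaTub84B (wild-type) = 3024 / 1721 = 1.7571
CG14351/alphaTub84B (CG21058-/-) = 12686 / 3009 = 4.216
Fold change = 4.216 / 1.7571 = 2.3994
log2(2.3994) = 1.2627

1.263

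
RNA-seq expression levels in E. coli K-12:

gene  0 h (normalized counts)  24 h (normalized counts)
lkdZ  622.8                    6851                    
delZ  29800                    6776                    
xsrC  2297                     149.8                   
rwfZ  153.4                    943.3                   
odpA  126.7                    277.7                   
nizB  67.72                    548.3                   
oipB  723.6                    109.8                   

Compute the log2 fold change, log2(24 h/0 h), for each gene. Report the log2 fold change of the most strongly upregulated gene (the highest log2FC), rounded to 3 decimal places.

log2(6851/622.8) = 3.459  (lkdZ)
log2(6776/29800) = -2.137  (delZ)
log2(149.8/2297) = -3.939  (xsrC)
log2(943.3/153.4) = 2.620  (rwfZ)
log2(277.7/126.7) = 1.132  (odpA)
log2(548.3/67.72) = 3.017  (nizB)
log2(109.8/723.6) = -2.720  (oipB)
lkdZ is most strongly upregulated.

3.459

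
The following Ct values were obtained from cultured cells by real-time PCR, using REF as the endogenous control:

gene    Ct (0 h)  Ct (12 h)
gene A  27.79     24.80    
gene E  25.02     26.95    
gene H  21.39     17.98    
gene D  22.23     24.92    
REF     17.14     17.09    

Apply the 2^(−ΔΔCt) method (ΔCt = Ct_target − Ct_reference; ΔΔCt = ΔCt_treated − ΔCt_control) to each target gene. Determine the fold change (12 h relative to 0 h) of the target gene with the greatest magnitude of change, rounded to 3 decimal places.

gene A: ΔΔCt = (24.80−17.09) − (27.79−17.14) = 7.71 − 10.65 = -2.94; fold change = 2^2.94 = 7.674
gene E: ΔΔCt = (26.95−17.09) − (25.02−17.14) = 9.86 − 7.88 = 1.98; fold change = 2^-1.98 = 0.253
gene H: ΔΔCt = (17.98−17.09) − (21.39−17.14) = 0.89 − 4.25 = -3.36; fold change = 2^3.36 = 10.267
gene D: ΔΔCt = (24.92−17.09) − (22.23−17.14) = 7.83 − 5.09 = 2.74; fold change = 2^-2.74 = 0.150
gene H has the largest |ΔΔCt| = 3.36.

10.267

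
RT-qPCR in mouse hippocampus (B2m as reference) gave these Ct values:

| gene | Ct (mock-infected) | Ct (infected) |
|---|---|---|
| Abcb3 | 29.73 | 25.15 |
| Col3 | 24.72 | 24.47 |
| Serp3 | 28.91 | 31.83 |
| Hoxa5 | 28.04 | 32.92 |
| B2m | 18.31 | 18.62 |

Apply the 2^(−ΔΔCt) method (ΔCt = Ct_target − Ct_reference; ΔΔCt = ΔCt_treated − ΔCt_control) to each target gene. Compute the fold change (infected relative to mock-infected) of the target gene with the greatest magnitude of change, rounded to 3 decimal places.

29.651

Abcb3: ΔΔCt = (25.15−18.62) − (29.73−18.31) = 6.53 − 11.42 = -4.89; fold change = 2^4.89 = 29.651
Col3: ΔΔCt = (24.47−18.62) − (24.72−18.31) = 5.85 − 6.41 = -0.56; fold change = 2^0.56 = 1.474
Serp3: ΔΔCt = (31.83−18.62) − (28.91−18.31) = 13.21 − 10.60 = 2.61; fold change = 2^-2.61 = 0.164
Hoxa5: ΔΔCt = (32.92−18.62) − (28.04−18.31) = 14.30 − 9.73 = 4.57; fold change = 2^-4.57 = 0.042
Abcb3 has the largest |ΔΔCt| = 4.89.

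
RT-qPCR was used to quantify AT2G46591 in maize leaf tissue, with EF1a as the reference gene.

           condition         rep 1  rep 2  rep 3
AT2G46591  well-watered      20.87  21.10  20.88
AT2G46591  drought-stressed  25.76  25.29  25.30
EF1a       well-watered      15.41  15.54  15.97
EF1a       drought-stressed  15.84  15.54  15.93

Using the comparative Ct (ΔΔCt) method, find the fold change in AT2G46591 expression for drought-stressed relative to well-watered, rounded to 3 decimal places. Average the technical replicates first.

Mean Ct: AT2G46591 well-watered 20.950; AT2G46591 drought-stressed 25.450; EF1a well-watered 15.640; EF1a drought-stressed 15.770
ΔCt(well-watered) = 20.950 − 15.640 = 5.310
ΔCt(drought-stressed) = 25.450 − 15.770 = 9.680
ΔΔCt = 9.680 − 5.310 = 4.370
Fold change = 2^(−4.370) = 0.0484

0.048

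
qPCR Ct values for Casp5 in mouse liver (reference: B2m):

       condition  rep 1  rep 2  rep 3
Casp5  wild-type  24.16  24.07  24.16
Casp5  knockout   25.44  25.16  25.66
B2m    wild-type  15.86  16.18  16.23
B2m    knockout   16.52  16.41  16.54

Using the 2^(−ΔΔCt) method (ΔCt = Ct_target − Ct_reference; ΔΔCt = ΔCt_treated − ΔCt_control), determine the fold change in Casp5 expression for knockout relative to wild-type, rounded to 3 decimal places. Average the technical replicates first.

0.540

Mean Ct: Casp5 wild-type 24.130; Casp5 knockout 25.420; B2m wild-type 16.090; B2m knockout 16.490
ΔCt(wild-type) = 24.130 − 16.090 = 8.040
ΔCt(knockout) = 25.420 − 16.490 = 8.930
ΔΔCt = 8.930 − 8.040 = 0.890
Fold change = 2^(−0.890) = 0.5396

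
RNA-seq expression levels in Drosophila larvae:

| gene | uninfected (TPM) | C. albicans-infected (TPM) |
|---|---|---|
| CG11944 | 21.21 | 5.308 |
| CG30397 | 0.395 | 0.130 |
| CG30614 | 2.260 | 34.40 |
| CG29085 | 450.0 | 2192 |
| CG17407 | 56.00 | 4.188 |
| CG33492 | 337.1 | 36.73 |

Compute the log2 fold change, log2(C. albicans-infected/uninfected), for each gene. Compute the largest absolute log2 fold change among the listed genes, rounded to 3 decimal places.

3.928

log2(5.308/21.21) = -1.999  (CG11944)
log2(0.130/0.395) = -1.603  (CG30397)
log2(34.40/2.260) = 3.928  (CG30614)
log2(2192/450.0) = 2.284  (CG29085)
log2(4.188/56.00) = -3.741  (CG17407)
log2(36.73/337.1) = -3.198  (CG33492)
The largest magnitude belongs to CG30614.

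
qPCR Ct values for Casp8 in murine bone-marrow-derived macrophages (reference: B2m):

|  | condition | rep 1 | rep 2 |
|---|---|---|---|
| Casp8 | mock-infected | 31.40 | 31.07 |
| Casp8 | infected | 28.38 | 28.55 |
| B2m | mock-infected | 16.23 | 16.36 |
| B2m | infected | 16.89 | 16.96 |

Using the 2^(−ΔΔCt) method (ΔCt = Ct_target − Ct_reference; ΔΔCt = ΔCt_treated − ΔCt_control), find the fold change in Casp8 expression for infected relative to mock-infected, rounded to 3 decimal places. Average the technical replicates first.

Mean Ct: Casp8 mock-infected 31.235; Casp8 infected 28.465; B2m mock-infected 16.295; B2m infected 16.925
ΔCt(mock-infected) = 31.235 − 16.295 = 14.940
ΔCt(infected) = 28.465 − 16.925 = 11.540
ΔΔCt = 11.540 − 14.940 = -3.400
Fold change = 2^(−(-3.400)) = 2^3.400 = 10.5561

10.556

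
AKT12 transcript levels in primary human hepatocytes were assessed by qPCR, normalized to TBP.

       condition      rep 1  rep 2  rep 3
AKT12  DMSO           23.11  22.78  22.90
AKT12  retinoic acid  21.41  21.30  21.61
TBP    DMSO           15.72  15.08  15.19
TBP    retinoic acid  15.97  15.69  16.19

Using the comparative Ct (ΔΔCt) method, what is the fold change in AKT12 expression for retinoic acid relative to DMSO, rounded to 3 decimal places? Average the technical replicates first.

Mean Ct: AKT12 DMSO 22.930; AKT12 retinoic acid 21.440; TBP DMSO 15.330; TBP retinoic acid 15.950
ΔCt(DMSO) = 22.930 − 15.330 = 7.600
ΔCt(retinoic acid) = 21.440 − 15.950 = 5.490
ΔΔCt = 5.490 − 7.600 = -2.110
Fold change = 2^(−(-2.110)) = 2^2.110 = 4.3169

4.317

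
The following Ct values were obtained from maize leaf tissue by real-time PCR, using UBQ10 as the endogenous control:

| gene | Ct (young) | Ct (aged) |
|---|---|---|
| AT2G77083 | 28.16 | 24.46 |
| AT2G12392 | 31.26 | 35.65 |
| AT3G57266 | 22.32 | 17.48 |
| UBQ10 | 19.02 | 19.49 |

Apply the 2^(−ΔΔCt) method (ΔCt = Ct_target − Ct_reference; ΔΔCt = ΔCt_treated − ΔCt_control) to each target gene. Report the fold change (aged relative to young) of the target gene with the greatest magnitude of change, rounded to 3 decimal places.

39.671

AT2G77083: ΔΔCt = (24.46−19.49) − (28.16−19.02) = 4.97 − 9.14 = -4.17; fold change = 2^4.17 = 18.001
AT2G12392: ΔΔCt = (35.65−19.49) − (31.26−19.02) = 16.16 − 12.24 = 3.92; fold change = 2^-3.92 = 0.066
AT3G57266: ΔΔCt = (17.48−19.49) − (22.32−19.02) = -2.01 − 3.30 = -5.31; fold change = 2^5.31 = 39.671
AT3G57266 has the largest |ΔΔCt| = 5.31.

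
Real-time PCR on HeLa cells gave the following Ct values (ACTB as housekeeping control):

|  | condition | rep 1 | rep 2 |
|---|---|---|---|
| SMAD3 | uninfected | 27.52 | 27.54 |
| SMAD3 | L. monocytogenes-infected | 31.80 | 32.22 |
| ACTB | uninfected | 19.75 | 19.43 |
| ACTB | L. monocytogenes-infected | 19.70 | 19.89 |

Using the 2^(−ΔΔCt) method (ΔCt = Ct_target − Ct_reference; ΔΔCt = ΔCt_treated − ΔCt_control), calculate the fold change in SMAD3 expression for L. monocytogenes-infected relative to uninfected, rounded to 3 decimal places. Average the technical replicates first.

0.052

Mean Ct: SMAD3 uninfected 27.530; SMAD3 L. monocytogenes-infected 32.010; ACTB uninfected 19.590; ACTB L. monocytogenes-infected 19.795
ΔCt(uninfected) = 27.530 − 19.590 = 7.940
ΔCt(L. monocytogenes-infected) = 32.010 − 19.795 = 12.215
ΔΔCt = 12.215 − 7.940 = 4.275
Fold change = 2^(−4.275) = 0.0517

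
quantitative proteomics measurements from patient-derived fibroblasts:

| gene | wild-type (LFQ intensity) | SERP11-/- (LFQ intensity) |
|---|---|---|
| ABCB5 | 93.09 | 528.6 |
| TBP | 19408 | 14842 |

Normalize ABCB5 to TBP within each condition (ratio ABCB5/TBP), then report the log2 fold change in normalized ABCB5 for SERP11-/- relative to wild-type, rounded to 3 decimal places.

ABCB5/TBP (wild-type) = 93.09 / 19408 = 0.0047965
ABCB5/TBP (SERP11-/-) = 528.6 / 14842 = 0.035615
Fold change = 0.035615 / 0.0047965 = 7.4253
log2(7.4253) = 2.8924

2.892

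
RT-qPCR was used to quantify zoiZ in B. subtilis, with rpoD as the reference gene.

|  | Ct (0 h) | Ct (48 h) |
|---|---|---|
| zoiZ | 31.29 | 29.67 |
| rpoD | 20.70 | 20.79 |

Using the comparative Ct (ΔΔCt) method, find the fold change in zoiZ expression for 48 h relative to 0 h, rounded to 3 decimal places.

ΔCt(0 h) = 31.290 − 20.700 = 10.590
ΔCt(48 h) = 29.670 − 20.790 = 8.880
ΔΔCt = 8.880 − 10.590 = -1.710
Fold change = 2^(−(-1.710)) = 2^1.710 = 3.2716

3.272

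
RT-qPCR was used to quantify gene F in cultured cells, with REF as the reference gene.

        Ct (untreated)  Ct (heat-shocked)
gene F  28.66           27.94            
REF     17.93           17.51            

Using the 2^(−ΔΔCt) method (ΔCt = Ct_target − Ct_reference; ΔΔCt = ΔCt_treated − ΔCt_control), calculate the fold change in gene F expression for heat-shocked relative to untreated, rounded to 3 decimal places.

ΔCt(untreated) = 28.660 − 17.930 = 10.730
ΔCt(heat-shocked) = 27.940 − 17.510 = 10.430
ΔΔCt = 10.430 − 10.730 = -0.300
Fold change = 2^(−(-0.300)) = 2^0.300 = 1.2311

1.231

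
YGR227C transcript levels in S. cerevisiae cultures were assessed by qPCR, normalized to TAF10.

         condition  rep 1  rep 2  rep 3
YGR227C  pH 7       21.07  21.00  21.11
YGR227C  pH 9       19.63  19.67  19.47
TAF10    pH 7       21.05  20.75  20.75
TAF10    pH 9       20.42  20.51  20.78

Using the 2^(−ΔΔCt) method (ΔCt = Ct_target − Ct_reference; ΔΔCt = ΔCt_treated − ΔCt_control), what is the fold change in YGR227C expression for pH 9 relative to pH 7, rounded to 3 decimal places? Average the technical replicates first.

2.282

Mean Ct: YGR227C pH 7 21.060; YGR227C pH 9 19.590; TAF10 pH 7 20.850; TAF10 pH 9 20.570
ΔCt(pH 7) = 21.060 − 20.850 = 0.210
ΔCt(pH 9) = 19.590 − 20.570 = -0.980
ΔΔCt = -0.980 − 0.210 = -1.190
Fold change = 2^(−(-1.190)) = 2^1.190 = 2.2815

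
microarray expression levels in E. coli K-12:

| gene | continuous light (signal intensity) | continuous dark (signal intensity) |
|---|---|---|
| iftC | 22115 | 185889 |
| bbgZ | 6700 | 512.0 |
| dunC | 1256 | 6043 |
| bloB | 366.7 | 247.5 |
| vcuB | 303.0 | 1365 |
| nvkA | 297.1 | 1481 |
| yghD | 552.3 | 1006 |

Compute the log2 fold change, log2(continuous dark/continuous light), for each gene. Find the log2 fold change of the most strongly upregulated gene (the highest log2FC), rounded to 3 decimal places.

log2(185889/22115) = 3.071  (iftC)
log2(512.0/6700) = -3.710  (bbgZ)
log2(6043/1256) = 2.266  (dunC)
log2(247.5/366.7) = -0.567  (bloB)
log2(1365/303.0) = 2.172  (vcuB)
log2(1481/297.1) = 2.318  (nvkA)
log2(1006/552.3) = 0.865  (yghD)
iftC is most strongly upregulated.

3.071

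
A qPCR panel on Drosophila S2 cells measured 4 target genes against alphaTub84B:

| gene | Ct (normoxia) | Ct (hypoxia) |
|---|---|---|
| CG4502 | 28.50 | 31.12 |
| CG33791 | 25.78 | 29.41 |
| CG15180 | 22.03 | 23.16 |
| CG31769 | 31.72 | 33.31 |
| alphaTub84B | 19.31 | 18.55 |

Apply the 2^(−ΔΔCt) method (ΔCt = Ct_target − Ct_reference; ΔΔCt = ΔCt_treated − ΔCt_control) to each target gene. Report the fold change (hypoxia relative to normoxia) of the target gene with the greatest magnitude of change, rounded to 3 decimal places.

0.048

CG4502: ΔΔCt = (31.12−18.55) − (28.50−19.31) = 12.57 − 9.19 = 3.38; fold change = 2^-3.38 = 0.096
CG33791: ΔΔCt = (29.41−18.55) − (25.78−19.31) = 10.86 − 6.47 = 4.39; fold change = 2^-4.39 = 0.048
CG15180: ΔΔCt = (23.16−18.55) − (22.03−19.31) = 4.61 − 2.72 = 1.89; fold change = 2^-1.89 = 0.270
CG31769: ΔΔCt = (33.31−18.55) − (31.72−19.31) = 14.76 − 12.41 = 2.35; fold change = 2^-2.35 = 0.196
CG33791 has the largest |ΔΔCt| = 4.39.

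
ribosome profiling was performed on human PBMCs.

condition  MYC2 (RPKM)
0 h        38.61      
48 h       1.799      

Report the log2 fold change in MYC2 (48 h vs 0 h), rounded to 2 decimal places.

-4.42

Fold change = 1.799 / 38.61 = 0.0466
log2(0.0466) = -4.424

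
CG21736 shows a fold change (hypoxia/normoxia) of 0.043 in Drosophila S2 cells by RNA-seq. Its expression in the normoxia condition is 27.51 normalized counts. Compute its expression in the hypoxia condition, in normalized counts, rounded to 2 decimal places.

1.18

hypoxia expression = 27.51 × 0.043 = 1.18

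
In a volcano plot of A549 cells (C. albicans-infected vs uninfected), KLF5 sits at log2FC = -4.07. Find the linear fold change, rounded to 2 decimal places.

Fold change = 2^(-4.07) = 0.060

0.06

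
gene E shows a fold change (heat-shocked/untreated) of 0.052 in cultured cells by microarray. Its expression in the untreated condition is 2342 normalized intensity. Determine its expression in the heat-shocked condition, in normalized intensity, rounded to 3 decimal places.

121.784

heat-shocked expression = 2342 × 0.052 = 121.784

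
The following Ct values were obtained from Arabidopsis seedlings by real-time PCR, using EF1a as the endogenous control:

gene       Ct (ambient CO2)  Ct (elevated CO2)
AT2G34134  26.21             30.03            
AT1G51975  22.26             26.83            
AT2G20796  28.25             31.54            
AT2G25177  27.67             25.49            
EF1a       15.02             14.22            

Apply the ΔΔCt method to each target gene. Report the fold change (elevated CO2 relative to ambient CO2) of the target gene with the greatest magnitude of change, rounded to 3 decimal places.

0.024

AT2G34134: ΔΔCt = (30.03−14.22) − (26.21−15.02) = 15.81 − 11.19 = 4.62; fold change = 2^-4.62 = 0.041
AT1G51975: ΔΔCt = (26.83−14.22) − (22.26−15.02) = 12.61 − 7.24 = 5.37; fold change = 2^-5.37 = 0.024
AT2G20796: ΔΔCt = (31.54−14.22) − (28.25−15.02) = 17.32 − 13.23 = 4.09; fold change = 2^-4.09 = 0.059
AT2G25177: ΔΔCt = (25.49−14.22) − (27.67−15.02) = 11.27 − 12.65 = -1.38; fold change = 2^1.38 = 2.603
AT1G51975 has the largest |ΔΔCt| = 5.37.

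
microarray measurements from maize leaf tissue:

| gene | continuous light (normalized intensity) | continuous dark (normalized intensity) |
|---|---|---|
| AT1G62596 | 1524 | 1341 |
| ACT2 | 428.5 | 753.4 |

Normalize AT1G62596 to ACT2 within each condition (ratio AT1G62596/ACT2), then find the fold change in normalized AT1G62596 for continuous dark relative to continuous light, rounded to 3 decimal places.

0.500

AT1G62596/ACT2 (continuous light) = 1524 / 428.5 = 3.5566
AT1G62596/ACT2 (continuous dark) = 1341 / 753.4 = 1.7799
Fold change = 1.7799 / 3.5566 = 0.5005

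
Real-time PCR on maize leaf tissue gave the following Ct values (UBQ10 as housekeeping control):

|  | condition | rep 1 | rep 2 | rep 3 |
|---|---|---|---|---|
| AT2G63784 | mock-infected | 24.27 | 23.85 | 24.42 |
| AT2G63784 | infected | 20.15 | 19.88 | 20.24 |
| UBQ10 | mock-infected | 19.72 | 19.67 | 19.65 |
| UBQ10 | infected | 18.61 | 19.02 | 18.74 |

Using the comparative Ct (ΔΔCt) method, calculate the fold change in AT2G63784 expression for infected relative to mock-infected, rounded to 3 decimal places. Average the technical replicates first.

9.190

Mean Ct: AT2G63784 mock-infected 24.180; AT2G63784 infected 20.090; UBQ10 mock-infected 19.680; UBQ10 infected 18.790
ΔCt(mock-infected) = 24.180 − 19.680 = 4.500
ΔCt(infected) = 20.090 − 18.790 = 1.300
ΔΔCt = 1.300 − 4.500 = -3.200
Fold change = 2^(−(-3.200)) = 2^3.200 = 9.1896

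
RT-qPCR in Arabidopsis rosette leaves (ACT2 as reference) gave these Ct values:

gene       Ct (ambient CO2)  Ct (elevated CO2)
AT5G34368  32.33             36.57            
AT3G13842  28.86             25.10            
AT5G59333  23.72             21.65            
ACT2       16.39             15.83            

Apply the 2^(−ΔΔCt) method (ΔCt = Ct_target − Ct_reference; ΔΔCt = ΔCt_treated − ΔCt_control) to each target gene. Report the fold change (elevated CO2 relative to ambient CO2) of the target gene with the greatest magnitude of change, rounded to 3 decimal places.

0.036

AT5G34368: ΔΔCt = (36.57−15.83) − (32.33−16.39) = 20.74 − 15.94 = 4.80; fold change = 2^-4.80 = 0.036
AT3G13842: ΔΔCt = (25.10−15.83) − (28.86−16.39) = 9.27 − 12.47 = -3.20; fold change = 2^3.20 = 9.190
AT5G59333: ΔΔCt = (21.65−15.83) − (23.72−16.39) = 5.82 − 7.33 = -1.51; fold change = 2^1.51 = 2.848
AT5G34368 has the largest |ΔΔCt| = 4.80.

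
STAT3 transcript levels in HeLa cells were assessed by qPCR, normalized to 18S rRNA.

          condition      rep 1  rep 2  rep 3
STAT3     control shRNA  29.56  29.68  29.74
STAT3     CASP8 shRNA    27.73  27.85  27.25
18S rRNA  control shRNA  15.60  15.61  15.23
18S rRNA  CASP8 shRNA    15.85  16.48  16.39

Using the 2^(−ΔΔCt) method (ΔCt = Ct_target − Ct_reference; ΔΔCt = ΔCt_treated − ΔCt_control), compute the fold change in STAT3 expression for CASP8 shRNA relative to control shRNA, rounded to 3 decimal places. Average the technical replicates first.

7.013

Mean Ct: STAT3 control shRNA 29.660; STAT3 CASP8 shRNA 27.610; 18S rRNA control shRNA 15.480; 18S rRNA CASP8 shRNA 16.240
ΔCt(control shRNA) = 29.660 − 15.480 = 14.180
ΔCt(CASP8 shRNA) = 27.610 − 16.240 = 11.370
ΔΔCt = 11.370 − 14.180 = -2.810
Fold change = 2^(−(-2.810)) = 2^2.810 = 7.0128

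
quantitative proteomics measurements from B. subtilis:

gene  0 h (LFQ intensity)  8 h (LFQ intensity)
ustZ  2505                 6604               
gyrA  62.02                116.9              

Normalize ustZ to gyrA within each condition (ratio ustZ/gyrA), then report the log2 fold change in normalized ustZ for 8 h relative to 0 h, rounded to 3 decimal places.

ustZ/gyrA (0 h) = 2505 / 62.02 = 40.39
ustZ/gyrA (8 h) = 6604 / 116.9 = 56.493
Fold change = 56.493 / 40.39 = 1.3987
log2(1.3987) = 0.4841

0.484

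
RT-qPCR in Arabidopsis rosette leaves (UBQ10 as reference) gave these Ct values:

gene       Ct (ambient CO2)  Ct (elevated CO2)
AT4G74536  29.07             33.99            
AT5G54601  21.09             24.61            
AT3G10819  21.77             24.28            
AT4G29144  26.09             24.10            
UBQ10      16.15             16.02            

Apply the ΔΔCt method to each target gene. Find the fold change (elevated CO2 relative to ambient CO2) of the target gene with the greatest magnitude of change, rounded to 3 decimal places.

0.030

AT4G74536: ΔΔCt = (33.99−16.02) − (29.07−16.15) = 17.97 − 12.92 = 5.05; fold change = 2^-5.05 = 0.030
AT5G54601: ΔΔCt = (24.61−16.02) − (21.09−16.15) = 8.59 − 4.94 = 3.65; fold change = 2^-3.65 = 0.080
AT3G10819: ΔΔCt = (24.28−16.02) − (21.77−16.15) = 8.26 − 5.62 = 2.64; fold change = 2^-2.64 = 0.160
AT4G29144: ΔΔCt = (24.10−16.02) − (26.09−16.15) = 8.08 − 9.94 = -1.86; fold change = 2^1.86 = 3.630
AT4G74536 has the largest |ΔΔCt| = 5.05.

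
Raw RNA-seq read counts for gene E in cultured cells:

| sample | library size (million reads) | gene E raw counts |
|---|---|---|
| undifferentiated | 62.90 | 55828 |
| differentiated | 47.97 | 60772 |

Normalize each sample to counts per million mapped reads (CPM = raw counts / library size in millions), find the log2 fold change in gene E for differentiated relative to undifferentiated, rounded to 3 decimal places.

CPM(undifferentiated) = 55828 / 62.90 = 887.5676
CPM(differentiated) = 60772 / 47.97 = 1266.8751
Fold change = 1266.8751 / 887.5676 = 1.42736
log2(1.42736) = 0.5133

0.513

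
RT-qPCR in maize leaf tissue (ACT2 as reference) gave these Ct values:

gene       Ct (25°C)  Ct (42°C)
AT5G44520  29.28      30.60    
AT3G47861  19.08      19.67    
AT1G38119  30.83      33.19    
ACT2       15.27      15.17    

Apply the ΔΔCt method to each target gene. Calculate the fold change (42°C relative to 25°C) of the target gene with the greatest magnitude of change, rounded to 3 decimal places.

AT5G44520: ΔΔCt = (30.60−15.17) − (29.28−15.27) = 15.43 − 14.01 = 1.42; fold change = 2^-1.42 = 0.374
AT3G47861: ΔΔCt = (19.67−15.17) − (19.08−15.27) = 4.50 − 3.81 = 0.69; fold change = 2^-0.69 = 0.620
AT1G38119: ΔΔCt = (33.19−15.17) − (30.83−15.27) = 18.02 − 15.56 = 2.46; fold change = 2^-2.46 = 0.182
AT1G38119 has the largest |ΔΔCt| = 2.46.

0.182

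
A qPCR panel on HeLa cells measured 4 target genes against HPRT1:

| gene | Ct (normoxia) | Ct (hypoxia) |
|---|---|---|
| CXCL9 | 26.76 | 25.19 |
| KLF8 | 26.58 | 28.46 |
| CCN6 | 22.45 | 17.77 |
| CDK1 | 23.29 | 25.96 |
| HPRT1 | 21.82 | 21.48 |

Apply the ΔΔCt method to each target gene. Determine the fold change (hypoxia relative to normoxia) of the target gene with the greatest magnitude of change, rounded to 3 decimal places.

CXCL9: ΔΔCt = (25.19−21.48) − (26.76−21.82) = 3.71 − 4.94 = -1.23; fold change = 2^1.23 = 2.346
KLF8: ΔΔCt = (28.46−21.48) − (26.58−21.82) = 6.98 − 4.76 = 2.22; fold change = 2^-2.22 = 0.215
CCN6: ΔΔCt = (17.77−21.48) − (22.45−21.82) = -3.71 − 0.63 = -4.34; fold change = 2^4.34 = 20.252
CDK1: ΔΔCt = (25.96−21.48) − (23.29−21.82) = 4.48 − 1.47 = 3.01; fold change = 2^-3.01 = 0.124
CCN6 has the largest |ΔΔCt| = 4.34.

20.252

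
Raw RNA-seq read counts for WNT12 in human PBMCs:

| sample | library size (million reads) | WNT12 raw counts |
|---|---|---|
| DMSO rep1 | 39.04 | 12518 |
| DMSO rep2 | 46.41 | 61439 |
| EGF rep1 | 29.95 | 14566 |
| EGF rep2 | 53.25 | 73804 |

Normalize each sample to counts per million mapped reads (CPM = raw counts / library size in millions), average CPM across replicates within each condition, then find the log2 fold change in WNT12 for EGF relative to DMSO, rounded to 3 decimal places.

CPM(DMSO rep1) = 12518 / 39.04 = 320.6455
CPM(DMSO rep2) = 61439 / 46.41 = 1323.8311
CPM(EGF rep1) = 14566 / 29.95 = 486.3439
CPM(EGF rep2) = 73804 / 53.25 = 1385.9906
mean CPM(DMSO) = 822.2383; mean CPM(EGF) = 936.1673
Fold change = 936.1673 / 822.2383 = 1.13856
log2(1.13856) = 0.1872

0.187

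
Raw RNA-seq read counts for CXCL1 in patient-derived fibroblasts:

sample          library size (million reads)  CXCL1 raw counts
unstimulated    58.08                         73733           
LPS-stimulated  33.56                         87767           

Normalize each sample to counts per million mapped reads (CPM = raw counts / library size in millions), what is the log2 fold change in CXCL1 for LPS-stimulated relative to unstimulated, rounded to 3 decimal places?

1.043

CPM(unstimulated) = 73733 / 58.08 = 1269.5076
CPM(LPS-stimulated) = 87767 / 33.56 = 2615.2265
Fold change = 2615.2265 / 1269.5076 = 2.06003
log2(2.06003) = 1.0427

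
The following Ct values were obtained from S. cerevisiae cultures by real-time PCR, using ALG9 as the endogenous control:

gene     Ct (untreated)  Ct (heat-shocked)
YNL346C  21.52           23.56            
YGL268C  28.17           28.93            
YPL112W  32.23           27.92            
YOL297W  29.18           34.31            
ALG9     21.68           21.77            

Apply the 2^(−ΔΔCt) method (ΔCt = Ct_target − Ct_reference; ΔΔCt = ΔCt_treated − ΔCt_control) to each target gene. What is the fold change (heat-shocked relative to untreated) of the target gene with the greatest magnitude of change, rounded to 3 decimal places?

0.030

YNL346C: ΔΔCt = (23.56−21.77) − (21.52−21.68) = 1.79 − (-0.16) = 1.95; fold change = 2^-1.95 = 0.259
YGL268C: ΔΔCt = (28.93−21.77) − (28.17−21.68) = 7.16 − 6.49 = 0.67; fold change = 2^-0.67 = 0.629
YPL112W: ΔΔCt = (27.92−21.77) − (32.23−21.68) = 6.15 − 10.55 = -4.40; fold change = 2^4.40 = 21.112
YOL297W: ΔΔCt = (34.31−21.77) − (29.18−21.68) = 12.54 − 7.50 = 5.04; fold change = 2^-5.04 = 0.030
YOL297W has the largest |ΔΔCt| = 5.04.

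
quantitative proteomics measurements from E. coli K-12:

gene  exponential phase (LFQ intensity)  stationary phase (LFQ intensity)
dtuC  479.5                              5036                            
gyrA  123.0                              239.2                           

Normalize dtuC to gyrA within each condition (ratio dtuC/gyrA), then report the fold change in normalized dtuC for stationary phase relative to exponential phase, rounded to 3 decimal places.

5.401

dtuC/gyrA (exponential phase) = 479.5 / 123.0 = 3.8984
dtuC/gyrA (stationary phase) = 5036 / 239.2 = 21.054
Fold change = 21.054 / 3.8984 = 5.4006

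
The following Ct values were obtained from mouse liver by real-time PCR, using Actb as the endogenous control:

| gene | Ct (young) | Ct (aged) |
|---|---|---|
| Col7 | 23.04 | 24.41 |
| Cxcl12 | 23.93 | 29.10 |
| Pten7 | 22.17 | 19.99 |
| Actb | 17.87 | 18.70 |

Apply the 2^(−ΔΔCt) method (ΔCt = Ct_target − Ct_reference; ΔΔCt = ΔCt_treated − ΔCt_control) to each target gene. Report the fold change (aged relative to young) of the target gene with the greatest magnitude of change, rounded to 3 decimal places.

0.049

Col7: ΔΔCt = (24.41−18.70) − (23.04−17.87) = 5.71 − 5.17 = 0.54; fold change = 2^-0.54 = 0.688
Cxcl12: ΔΔCt = (29.10−18.70) − (23.93−17.87) = 10.40 − 6.06 = 4.34; fold change = 2^-4.34 = 0.049
Pten7: ΔΔCt = (19.99−18.70) − (22.17−17.87) = 1.29 − 4.30 = -3.01; fold change = 2^3.01 = 8.056
Cxcl12 has the largest |ΔΔCt| = 4.34.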